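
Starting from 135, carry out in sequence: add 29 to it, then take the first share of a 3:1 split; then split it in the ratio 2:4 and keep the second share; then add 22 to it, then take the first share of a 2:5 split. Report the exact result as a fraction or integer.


Start with 135.
Step 1: Add 29: 135+29=164; split 3:1 first = 164*3/4 = 123
Step 2: Split 2:4, second share = 123 * 4/6 = 82
Step 3: Add 22: 82+22=104; split 2:5 first = 104*2/7 = 208/7
Final result = 208/7

208/7


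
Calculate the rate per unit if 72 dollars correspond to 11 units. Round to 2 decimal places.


Total dollars = 72
Number of units = 11
Unit rate = 72 / 11
= 6.55 dollars per unit

6.55


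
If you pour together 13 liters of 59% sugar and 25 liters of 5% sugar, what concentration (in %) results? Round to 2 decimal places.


Solute in mixture 1 = 59% of 13 L = 13*59/100 = 767/100 L
Solute in mixture 2 = 5% of 25 L = 25*5/100 = 5/4 L
Total solute = 767/100 + 5/4 = 223/25 L
Total volume = 13 + 25 = 38 L
Final concentration = 223/25/38 * 100 = 23.47%

23.47


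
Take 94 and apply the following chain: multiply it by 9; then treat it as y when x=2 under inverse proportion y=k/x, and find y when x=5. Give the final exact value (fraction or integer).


Start with 94.
Step 1: Multiply by 9: 94 * 9 = 846
Step 2: Inverse prop: k = (846)*2; new y = k/5 = 846*2/5 = 1692/5
Final result = 1692/5

1692/5


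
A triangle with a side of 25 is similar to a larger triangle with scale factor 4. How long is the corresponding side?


Similar triangles have proportional sides
Scale factor = 4
Smaller side = 25
Corresponding larger side = 25 * 4
= 100

100


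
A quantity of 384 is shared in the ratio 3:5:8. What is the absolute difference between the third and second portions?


Total parts = 3 + 5 + 8 = 16
Value per part = 384 / 16 = 24
Shares: 3*24=72, 5*24=120, 8*24=192
Third share = 192, second share = 120
Difference = |192 - 120| = 72

72


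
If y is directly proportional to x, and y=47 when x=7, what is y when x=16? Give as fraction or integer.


Direct proportion: y = kx
Find k: k = 47/7 = 47/7
Compute y at x=16: y = 47/7 * 16
y = 752/7

752/7


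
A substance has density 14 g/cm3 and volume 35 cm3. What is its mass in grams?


Using mass = density * volume
Density = 14 g/cm3
Volume = 35 cm3
Mass = 14 * 35
= 490 g

490


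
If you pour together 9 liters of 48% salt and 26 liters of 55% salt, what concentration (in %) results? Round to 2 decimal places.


Solute in mixture 1 = 48% of 9 L = 9*48/100 = 108/25 L
Solute in mixture 2 = 55% of 26 L = 26*55/100 = 143/10 L
Total solute = 108/25 + 143/10 = 931/50 L
Total volume = 9 + 26 = 35 L
Final concentration = 931/50/35 * 100 = 53.20%

53.20


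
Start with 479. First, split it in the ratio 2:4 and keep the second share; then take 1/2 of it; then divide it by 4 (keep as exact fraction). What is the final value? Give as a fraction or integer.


Start with 479.
Step 1: Split 2:4, second share = 479 * 4/6 = 958/3
Step 2: Take 1/2: 958/3 * 1/2 = 479/3
Step 3: Divide by 4: 479/3 / 4 = 479/12
Final result = 479/12

479/12


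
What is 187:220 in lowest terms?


Find GCD(187, 220)
GCD = 11
Divide both by 11: 187/11 = 17, 220/11 = 20
Simplified ratio = 17:20

17:20


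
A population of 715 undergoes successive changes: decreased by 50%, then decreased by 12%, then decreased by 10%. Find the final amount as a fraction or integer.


Start: 715
Step 1: decrease by 50% => multiply by 50/100
  715 * 50/100 = 715/2
Step 2: decrease by 12% => multiply by 88/100
  715/2 * 88/100 = 1573/5
Step 3: decrease by 10% => multiply by 90/100
  1573/5 * 90/100 = 14157/50
Final value = 14157/50

14157/50


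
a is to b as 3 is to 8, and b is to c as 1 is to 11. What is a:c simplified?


Given a:b = 3:8 and b:c = 1:11
Make b consistent. Multiply first ratio by 1: a:b = 3:8
Multiply second ratio by 8: b:c = 8:88
Now b = 8 in both, so a:b:c = 3:8:88
Therefore a:c = 3:88
Simplify by GCD: a:c = 3:88

3:88


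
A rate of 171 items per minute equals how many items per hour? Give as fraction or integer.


Converting from per minute to per hour
Rate = 171 items per minute
Multiply by 60: 171 * 60
= 10260 items per hour

10260


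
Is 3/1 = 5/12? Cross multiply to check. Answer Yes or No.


Cross multiply to check 3/1 = 5/12
Left cross product: 3 * 12 = 36
Right cross product: 1 * 5 = 5
36 != 5
Not equal, so proportions differ => No

No


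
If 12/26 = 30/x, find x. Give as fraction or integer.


Setting up: 12/26 = 30/x
Cross multiply: 12 * x = 26 * 30
12x = 780
x = 780/12
x = 65

65


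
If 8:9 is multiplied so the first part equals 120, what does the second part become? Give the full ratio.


Original ratio: 8:9
First term target: 120
Scale factor = 120 / 8 = 15
Multiply second term: 9 * 15 = 135
Equivalent ratio = 120:135

120:135


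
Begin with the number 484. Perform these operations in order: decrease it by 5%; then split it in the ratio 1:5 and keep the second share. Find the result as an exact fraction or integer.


Start with 484.
Step 1: Decrease by 5%: 484 * 95/100 = 2299/5
Step 2: Split 1:5, second share = 2299/5 * 5/6 = 2299/6
Final result = 2299/6

2299/6


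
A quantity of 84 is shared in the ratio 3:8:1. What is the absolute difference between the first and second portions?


Total parts = 3 + 8 + 1 = 12
Value per part = 84 / 12 = 7
Shares: 3*7=21, 8*7=56, 1*7=7
First share = 21, second share = 56
Difference = |21 - 56| = 35

35


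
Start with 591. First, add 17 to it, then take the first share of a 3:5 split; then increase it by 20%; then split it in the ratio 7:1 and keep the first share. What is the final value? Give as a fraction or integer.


Start with 591.
Step 1: Add 17: 591+17=608; split 3:5 first = 608*3/8 = 228
Step 2: Increase by 20%: 228 * 120/100 = 1368/5
Step 3: Split 7:1, first share = 1368/5 * 7/8 = 1197/5
Final result = 1197/5

1197/5


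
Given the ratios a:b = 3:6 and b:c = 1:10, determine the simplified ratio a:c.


Given a:b = 3:6 and b:c = 1:10
Make b consistent. Multiply first ratio by 1: a:b = 3:6
Multiply second ratio by 6: b:c = 6:60
Now b = 6 in both, so a:b:c = 3:6:60
Therefore a:c = 3:60
Simplify by GCD: a:c = 1:20

1:20


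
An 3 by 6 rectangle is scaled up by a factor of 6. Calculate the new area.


Original dimensions: 3 x 6
Enlargement factor = 6
New width = 3 * 6 = 18
New height = 6 * 6 = 36
New area = 18 * 36 = 648

648


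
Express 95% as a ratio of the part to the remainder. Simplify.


Part = 95%, Remainder = 5%
Ratio = 95:5
GCD(95, 5) = 5
Simplify: 19:1 = 19:1

19:1


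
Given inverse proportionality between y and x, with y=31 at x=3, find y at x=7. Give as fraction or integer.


Inverse proportion: y = k/x
Find k: k = 3 * 31 = 93
Compute y at x=7: y = 93/7
y = 93/7

93/7


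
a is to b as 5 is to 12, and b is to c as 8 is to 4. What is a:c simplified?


Given a:b = 5:12 and b:c = 8:4
Make b consistent. Multiply first ratio by 8: a:b = 40:96
Multiply second ratio by 12: b:c = 96:48
Now b = 96 in both, so a:b:c = 40:96:48
Therefore a:c = 40:48
Simplify by GCD: a:c = 5:6

5:6


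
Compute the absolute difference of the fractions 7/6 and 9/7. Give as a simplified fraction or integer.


Simplify: 7/6 = 7/6 and 9/7 = 9/7
Find common denominator: LCD = 42
Convert: 49/42 and 54/42
Difference = |49 - 54|/42 = 5/42
Simplified = 5/42

5/42


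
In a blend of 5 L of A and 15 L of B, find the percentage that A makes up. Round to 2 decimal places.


Volume of A = 5 L
Volume of B = 15 L
Total volume = 5 + 15 = 20 L
Percentage of A = (5/20) * 100
= 25.00%

25.00


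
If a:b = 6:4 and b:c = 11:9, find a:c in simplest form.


Given a:b = 6:4 and b:c = 11:9
Make b consistent. Multiply first ratio by 11: a:b = 66:44
Multiply second ratio by 4: b:c = 44:36
Now b = 44 in both, so a:b:c = 66:44:36
Therefore a:c = 66:36
Simplify by GCD: a:c = 11:6

11:6


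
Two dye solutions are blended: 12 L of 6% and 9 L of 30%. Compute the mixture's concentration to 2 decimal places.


Solute in mixture 1 = 6% of 12 L = 12*6/100 = 18/25 L
Solute in mixture 2 = 30% of 9 L = 9*30/100 = 27/10 L
Total solute = 18/25 + 27/10 = 171/50 L
Total volume = 12 + 9 = 21 L
Final concentration = 171/50/21 * 100 = 16.29%

16.29


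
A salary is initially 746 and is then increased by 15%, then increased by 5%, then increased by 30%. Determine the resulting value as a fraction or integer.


Start: 746
Step 1: increase by 15% => multiply by 115/100
  746 * 115/100 = 8579/10
Step 2: increase by 5% => multiply by 105/100
  8579/10 * 105/100 = 180159/200
Step 3: increase by 30% => multiply by 130/100
  180159/200 * 130/100 = 2342067/2000
Final value = 2342067/2000

2342067/2000


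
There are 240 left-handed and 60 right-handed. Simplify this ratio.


Find GCD(240, 60)
GCD = 60
Divide both by 60: 240/60 = 4, 60/60 = 1
Simplified ratio = 4:1

4:1


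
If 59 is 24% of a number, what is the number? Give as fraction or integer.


Given: 59 is 24% of the whole
Set up: 59 = 24/100 * whole
whole = 59 * 100 / 24
whole = 5900 / 24
whole = 1475/6

1475/6


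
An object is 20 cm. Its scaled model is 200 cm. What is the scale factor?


Original length = 20 cm
Scaled length = 200 cm
Scale factor = 200 / 20
= 10

10


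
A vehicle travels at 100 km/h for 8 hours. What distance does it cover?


Using distance = speed * time
Speed = 100 km/h
Time = 8 hours
Distance = 100 * 8
= 800 km

800


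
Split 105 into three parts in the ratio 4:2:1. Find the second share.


Ratio = 4:2:1
Total parts = 4 + 2 + 1 = 7
Value per part = 105 / 7 = 15
First share = 4 * 15 = 60
Middle share = 2 * 15 = 30
Third share = 1 * 15 = 15

30


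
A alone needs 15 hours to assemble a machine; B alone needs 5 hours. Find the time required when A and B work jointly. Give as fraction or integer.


Rate of A = 1/15 job per hour
Rate of B = 1/5 job per hour
Combined rate = 1/15 + 1/5
Find common denominator: (5 + 15)/(15*5) = 20/75
Combined rate = 4/15 job per hour
Time together = 1 / (4/15) = 15/4 hours

15/4


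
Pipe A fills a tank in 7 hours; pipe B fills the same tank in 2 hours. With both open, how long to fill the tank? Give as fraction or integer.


Rate of A = 1/7 job per hour
Rate of B = 1/2 job per hour
Combined rate = 1/7 + 1/2
Find common denominator: (2 + 7)/(7*2) = 9/14
Combined rate = 9/14 job per hour
Time together = 1 / (9/14) = 14/9 hours

14/9


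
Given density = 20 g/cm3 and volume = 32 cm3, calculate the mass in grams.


Using mass = density * volume
Density = 20 g/cm3
Volume = 32 cm3
Mass = 20 * 32
= 640 g

640


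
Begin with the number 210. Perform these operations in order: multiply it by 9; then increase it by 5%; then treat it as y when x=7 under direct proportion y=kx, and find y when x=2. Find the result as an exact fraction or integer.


Start with 210.
Step 1: Multiply by 9: 210 * 9 = 1890
Step 2: Increase by 5%: 1890 * 105/100 = 3969/2
Step 3: Direct prop: k = (3969/2)/7; new y = k*2 = 3969/2*2/7 = 567
Final result = 567

567


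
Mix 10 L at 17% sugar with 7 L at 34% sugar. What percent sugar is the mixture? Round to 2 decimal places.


Solute in mixture 1 = 17% of 10 L = 10*17/100 = 17/10 L
Solute in mixture 2 = 34% of 7 L = 7*34/100 = 119/50 L
Total solute = 17/10 + 119/50 = 102/25 L
Total volume = 10 + 7 = 17 L
Final concentration = 102/25/17 * 100 = 24.00%

24.00


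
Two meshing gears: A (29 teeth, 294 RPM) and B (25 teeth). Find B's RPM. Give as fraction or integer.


Gear ratio: teeth_A * RPM_A = teeth_B * RPM_B
29 * 294 = 25 * RPM_B
8526 = 25 * RPM_B
RPM_B = 8526 / 25
RPM_B = 8526/25

8526/25


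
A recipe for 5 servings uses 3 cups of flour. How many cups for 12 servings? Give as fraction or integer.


Original: 3 cups for 5 servings
Target servings = 12
Scaling factor = 12/5
New amount = 3 * 12/5
= 36/5
= 36/5 cups

36/5


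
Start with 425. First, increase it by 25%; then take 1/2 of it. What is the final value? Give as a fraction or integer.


Start with 425.
Step 1: Increase by 25%: 425 * 125/100 = 2125/4
Step 2: Take 1/2: 2125/4 * 1/2 = 2125/8
Final result = 2125/8

2125/8


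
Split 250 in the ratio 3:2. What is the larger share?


Total parts = 3 + 2 = 5
Value per part = 250 / 5 = 50
First share = 3 * 50 = 150
Second share = 2 * 50 = 100
Larger share = 150

150


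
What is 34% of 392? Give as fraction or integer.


Compute 34% of 392
Convert percentage: 34% = 34/100
Multiply: 392 * 34/100
= 13328/100
= 3332/25

3332/25


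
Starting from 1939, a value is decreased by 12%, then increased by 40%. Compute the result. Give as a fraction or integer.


Start: 1939
Step 1: decrease by 12% => multiply by 88/100
  1939 * 88/100 = 42658/25
Step 2: increase by 40% => multiply by 140/100
  42658/25 * 140/100 = 298606/125
Final value = 298606/125

298606/125


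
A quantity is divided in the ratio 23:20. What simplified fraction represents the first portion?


Total parts = 23 + 20 = 43
First part fraction = 23/43
Simplify: 23/43 = 23/43

23/43


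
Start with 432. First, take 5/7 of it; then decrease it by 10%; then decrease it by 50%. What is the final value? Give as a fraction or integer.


Start with 432.
Step 1: Take 5/7: 432 * 5/7 = 2160/7
Step 2: Decrease by 10%: 2160/7 * 90/100 = 1944/7
Step 3: Decrease by 50%: 1944/7 * 50/100 = 972/7
Final result = 972/7

972/7


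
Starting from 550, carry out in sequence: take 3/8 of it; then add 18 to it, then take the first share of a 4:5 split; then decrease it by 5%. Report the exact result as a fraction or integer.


Start with 550.
Step 1: Take 3/8: 550 * 3/8 = 825/4
Step 2: Add 18: 825/4+18=897/4; split 4:5 first = 897/4*4/9 = 299/3
Step 3: Decrease by 5%: 299/3 * 95/100 = 5681/60
Final result = 5681/60

5681/60


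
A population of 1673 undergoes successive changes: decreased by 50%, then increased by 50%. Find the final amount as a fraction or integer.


Start: 1673
Step 1: decrease by 50% => multiply by 50/100
  1673 * 50/100 = 1673/2
Step 2: increase by 50% => multiply by 150/100
  1673/2 * 150/100 = 5019/4
Final value = 5019/4

5019/4


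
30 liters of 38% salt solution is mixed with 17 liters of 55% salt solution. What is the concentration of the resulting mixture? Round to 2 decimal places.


Solute in mixture 1 = 38% of 30 L = 30*38/100 = 57/5 L
Solute in mixture 2 = 55% of 17 L = 17*55/100 = 187/20 L
Total solute = 57/5 + 187/20 = 83/4 L
Total volume = 30 + 17 = 47 L
Final concentration = 83/4/47 * 100 = 44.15%

44.15


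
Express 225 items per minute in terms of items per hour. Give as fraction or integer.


Converting from per minute to per hour
Rate = 225 items per minute
Multiply by 60: 225 * 60
= 13500 items per hour

13500


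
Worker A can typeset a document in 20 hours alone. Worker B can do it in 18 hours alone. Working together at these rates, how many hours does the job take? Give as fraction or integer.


Rate of A = 1/20 job per hour
Rate of B = 1/18 job per hour
Combined rate = 1/20 + 1/18
Find common denominator: (18 + 20)/(20*18) = 38/360
Combined rate = 19/180 job per hour
Time together = 1 / (19/180) = 180/19 hours

180/19


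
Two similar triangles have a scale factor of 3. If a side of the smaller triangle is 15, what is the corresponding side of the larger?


Similar triangles have proportional sides
Scale factor = 3
Smaller side = 15
Corresponding larger side = 15 * 3
= 45

45


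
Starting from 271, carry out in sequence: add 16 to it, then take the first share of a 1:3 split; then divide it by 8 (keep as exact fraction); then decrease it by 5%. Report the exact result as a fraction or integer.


Start with 271.
Step 1: Add 16: 271+16=287; split 1:3 first = 287*1/4 = 287/4
Step 2: Divide by 8: 287/4 / 8 = 287/32
Step 3: Decrease by 5%: 287/32 * 95/100 = 5453/640
Final result = 5453/640

5453/640


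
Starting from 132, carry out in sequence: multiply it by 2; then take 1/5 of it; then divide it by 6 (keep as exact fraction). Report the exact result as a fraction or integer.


Start with 132.
Step 1: Multiply by 2: 132 * 2 = 264
Step 2: Take 1/5: 264 * 1/5 = 264/5
Step 3: Divide by 6: 264/5 / 6 = 44/5
Final result = 44/5

44/5


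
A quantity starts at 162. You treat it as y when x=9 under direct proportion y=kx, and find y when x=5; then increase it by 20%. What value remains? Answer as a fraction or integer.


Start with 162.
Step 1: Direct prop: k = (162)/9; new y = k*5 = 162*5/9 = 90
Step 2: Increase by 20%: 90 * 120/100 = 108
Final result = 108

108


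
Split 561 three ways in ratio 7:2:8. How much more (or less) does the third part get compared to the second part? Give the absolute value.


Total parts = 7 + 2 + 8 = 17
Value per part = 561 / 17 = 33
Shares: 7*33=231, 2*33=66, 8*33=264
Third share = 264, second share = 66
Difference = |264 - 66| = 198

198


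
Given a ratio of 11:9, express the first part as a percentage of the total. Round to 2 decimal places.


Total parts = 11 + 9 = 20
First part fraction = 11/20
Percentage = (11/20) * 100
= 0.55 * 100
= 55.00%

55.00


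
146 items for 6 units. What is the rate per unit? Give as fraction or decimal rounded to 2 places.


Total items = 146
Number of units = 6
Unit rate = 146 / 6
= 24.33 items per unit

24.33


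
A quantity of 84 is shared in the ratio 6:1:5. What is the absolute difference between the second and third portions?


Total parts = 6 + 1 + 5 = 12
Value per part = 84 / 12 = 7
Shares: 6*7=42, 1*7=7, 5*7=35
Second share = 7, third share = 35
Difference = |7 - 35| = 28

28


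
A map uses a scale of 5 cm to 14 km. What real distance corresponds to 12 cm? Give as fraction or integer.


Map scale: 5 cm = 14 km
Measured distance on map = 12 cm
Set up proportion: 12 * 14 / 5
= 168 / 5
= 168/5 km

168/5


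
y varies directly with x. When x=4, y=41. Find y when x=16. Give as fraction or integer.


Direct proportion: y = kx
Find k: k = 41/4 = 41/4
Compute y at x=16: y = 41/4 * 16
y = 164

164


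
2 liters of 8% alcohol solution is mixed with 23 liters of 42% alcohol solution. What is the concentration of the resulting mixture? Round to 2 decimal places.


Solute in mixture 1 = 8% of 2 L = 2*8/100 = 4/25 L
Solute in mixture 2 = 42% of 23 L = 23*42/100 = 483/50 L
Total solute = 4/25 + 483/50 = 491/50 L
Total volume = 2 + 23 = 25 L
Final concentration = 491/50/25 * 100 = 39.28%

39.28


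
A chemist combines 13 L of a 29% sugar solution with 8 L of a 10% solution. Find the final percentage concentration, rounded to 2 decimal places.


Solute in mixture 1 = 29% of 13 L = 13*29/100 = 377/100 L
Solute in mixture 2 = 10% of 8 L = 8*10/100 = 4/5 L
Total solute = 377/100 + 4/5 = 457/100 L
Total volume = 13 + 8 = 21 L
Final concentration = 457/100/21 * 100 = 21.76%

21.76


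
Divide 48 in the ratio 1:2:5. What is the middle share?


Ratio = 1:2:5
Total parts = 1 + 2 + 5 = 8
Value per part = 48 / 8 = 6
First share = 1 * 6 = 6
Middle share = 2 * 6 = 12
Third share = 5 * 6 = 30

12


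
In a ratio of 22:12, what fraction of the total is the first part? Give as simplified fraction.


Total parts = 22 + 12 = 34
First part fraction = 22/34
Simplify: 22/34 = 11/17

11/17


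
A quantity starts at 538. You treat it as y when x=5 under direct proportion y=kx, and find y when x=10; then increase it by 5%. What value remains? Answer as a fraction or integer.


Start with 538.
Step 1: Direct prop: k = (538)/5; new y = k*10 = 538*10/5 = 1076
Step 2: Increase by 5%: 1076 * 105/100 = 5649/5
Final result = 5649/5

5649/5


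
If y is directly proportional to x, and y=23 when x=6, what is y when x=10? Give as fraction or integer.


Direct proportion: y = kx
Find k: k = 23/6 = 23/6
Compute y at x=10: y = 23/6 * 10
y = 115/3

115/3


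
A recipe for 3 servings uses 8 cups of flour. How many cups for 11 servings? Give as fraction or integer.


Original: 8 cups for 3 servings
Target servings = 11
Scaling factor = 11/3
New amount = 8 * 11/3
= 88/3
= 88/3 cups

88/3


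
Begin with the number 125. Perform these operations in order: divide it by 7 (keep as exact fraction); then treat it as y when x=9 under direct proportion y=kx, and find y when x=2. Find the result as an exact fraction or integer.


Start with 125.
Step 1: Divide by 7: 125 / 7 = 125/7
Step 2: Direct prop: k = (125/7)/9; new y = k*2 = 125/7*2/9 = 250/63
Final result = 250/63

250/63


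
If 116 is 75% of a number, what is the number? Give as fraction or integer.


Given: 116 is 75% of the whole
Set up: 116 = 75/100 * whole
whole = 116 * 100 / 75
whole = 11600 / 75
whole = 464/3

464/3


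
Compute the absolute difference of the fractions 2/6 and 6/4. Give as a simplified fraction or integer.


Simplify: 2/6 = 1/3 and 6/4 = 3/2
Find common denominator: LCD = 6
Convert: 2/6 and 9/6
Difference = |2 - 9|/6 = 7/6
Simplified = 7/6

7/6


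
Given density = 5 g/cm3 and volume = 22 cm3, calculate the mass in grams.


Using mass = density * volume
Density = 5 g/cm3
Volume = 22 cm3
Mass = 5 * 22
= 110 g

110


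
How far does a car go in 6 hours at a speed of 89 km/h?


Using distance = speed * time
Speed = 89 km/h
Time = 6 hours
Distance = 89 * 6
= 534 km

534


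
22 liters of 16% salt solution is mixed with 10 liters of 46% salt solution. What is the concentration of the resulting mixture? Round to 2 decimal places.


Solute in mixture 1 = 16% of 22 L = 22*16/100 = 88/25 L
Solute in mixture 2 = 46% of 10 L = 10*46/100 = 23/5 L
Total solute = 88/25 + 23/5 = 203/25 L
Total volume = 22 + 10 = 32 L
Final concentration = 203/25/32 * 100 = 25.38%

25.38


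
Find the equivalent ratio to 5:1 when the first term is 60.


Original ratio: 5:1
First term target: 60
Scale factor = 60 / 5 = 12
Multiply second term: 1 * 12 = 12
Equivalent ratio = 60:12

60:12


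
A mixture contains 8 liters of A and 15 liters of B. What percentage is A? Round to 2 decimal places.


Volume of A = 8 L
Volume of B = 15 L
Total volume = 8 + 15 = 23 L
Percentage of A = (8/23) * 100
= 34.78%

34.78


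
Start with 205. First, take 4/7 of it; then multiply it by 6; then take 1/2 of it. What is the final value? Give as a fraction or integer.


Start with 205.
Step 1: Take 4/7: 205 * 4/7 = 820/7
Step 2: Multiply by 6: 820/7 * 6 = 4920/7
Step 3: Take 1/2: 4920/7 * 1/2 = 2460/7
Final result = 2460/7

2460/7


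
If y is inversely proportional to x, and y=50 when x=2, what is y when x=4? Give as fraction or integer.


Inverse proportion: y = k/x
Find k: k = 2 * 50 = 100
Compute y at x=4: y = 100/4
y = 25

25


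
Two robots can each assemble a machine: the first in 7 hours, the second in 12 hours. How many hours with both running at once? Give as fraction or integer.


Rate of A = 1/7 job per hour
Rate of B = 1/12 job per hour
Combined rate = 1/7 + 1/12
Find common denominator: (12 + 7)/(7*12) = 19/84
Combined rate = 19/84 job per hour
Time together = 1 / (19/84) = 84/19 hours

84/19


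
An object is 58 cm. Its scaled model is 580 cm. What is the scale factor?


Original length = 58 cm
Scaled length = 580 cm
Scale factor = 580 / 58
= 10

10


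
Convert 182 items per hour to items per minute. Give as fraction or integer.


Converting from per hour to per minute
Rate = 182 items per hour
Divide by 60: 182/60
= 91/30 items per minute

91/30


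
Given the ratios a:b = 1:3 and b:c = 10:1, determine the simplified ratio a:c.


Given a:b = 1:3 and b:c = 10:1
Make b consistent. Multiply first ratio by 10: a:b = 10:30
Multiply second ratio by 3: b:c = 30:3
Now b = 30 in both, so a:b:c = 10:30:3
Therefore a:c = 10:3
Simplify by GCD: a:c = 10:3

10:3


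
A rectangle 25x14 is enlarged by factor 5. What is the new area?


Original dimensions: 25 x 14
Enlargement factor = 5
New width = 25 * 5 = 125
New height = 14 * 5 = 70
New area = 125 * 70 = 8750

8750


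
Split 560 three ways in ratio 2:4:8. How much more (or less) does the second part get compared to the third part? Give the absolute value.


Total parts = 2 + 4 + 8 = 14
Value per part = 560 / 14 = 40
Shares: 2*40=80, 4*40=160, 8*40=320
Second share = 160, third share = 320
Difference = |160 - 320| = 160

160


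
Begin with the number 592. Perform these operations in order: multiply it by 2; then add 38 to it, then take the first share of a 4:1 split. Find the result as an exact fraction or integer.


Start with 592.
Step 1: Multiply by 2: 592 * 2 = 1184
Step 2: Add 38: 1184+38=1222; split 4:1 first = 1222*4/5 = 4888/5
Final result = 4888/5

4888/5


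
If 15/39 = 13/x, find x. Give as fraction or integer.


Setting up: 15/39 = 13/x
Cross multiply: 15 * x = 39 * 13
15x = 507
x = 507/15
x = 169/5

169/5


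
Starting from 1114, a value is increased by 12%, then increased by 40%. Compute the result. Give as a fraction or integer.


Start: 1114
Step 1: increase by 12% => multiply by 112/100
  1114 * 112/100 = 31192/25
Step 2: increase by 40% => multiply by 140/100
  31192/25 * 140/100 = 218344/125
Final value = 218344/125

218344/125


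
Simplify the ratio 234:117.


Find GCD(234, 117)
GCD = 117
Divide both by 117: 234/117 = 2, 117/117 = 1
Simplified ratio = 2:1

2:1


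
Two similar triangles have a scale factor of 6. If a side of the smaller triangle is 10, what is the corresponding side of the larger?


Similar triangles have proportional sides
Scale factor = 6
Smaller side = 10
Corresponding larger side = 10 * 6
= 60

60


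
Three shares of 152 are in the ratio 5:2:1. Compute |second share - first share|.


Total parts = 5 + 2 + 1 = 8
Value per part = 152 / 8 = 19
Shares: 5*19=95, 2*19=38, 1*19=19
Second share = 38, first share = 95
Difference = |38 - 95| = 57

57


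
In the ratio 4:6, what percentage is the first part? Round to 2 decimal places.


Total parts = 4 + 6 = 10
First part fraction = 4/10
Percentage = (4/10) * 100
= 0.4 * 100
= 40.00%

40.00


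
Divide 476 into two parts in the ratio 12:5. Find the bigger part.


Total parts = 12 + 5 = 17
Value per part = 476 / 17 = 28
First share = 12 * 28 = 336
Second share = 5 * 28 = 140
Larger share = 336

336


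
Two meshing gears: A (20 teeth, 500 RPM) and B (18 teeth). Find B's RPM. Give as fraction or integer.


Gear ratio: teeth_A * RPM_A = teeth_B * RPM_B
20 * 500 = 18 * RPM_B
10000 = 18 * RPM_B
RPM_B = 10000 / 18
RPM_B = 5000/9

5000/9


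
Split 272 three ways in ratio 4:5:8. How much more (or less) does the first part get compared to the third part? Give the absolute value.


Total parts = 4 + 5 + 8 = 17
Value per part = 272 / 17 = 16
Shares: 4*16=64, 5*16=80, 8*16=128
First share = 64, third share = 128
Difference = |64 - 128| = 64

64


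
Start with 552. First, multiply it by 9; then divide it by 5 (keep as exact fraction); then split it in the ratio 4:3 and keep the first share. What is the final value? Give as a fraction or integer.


Start with 552.
Step 1: Multiply by 9: 552 * 9 = 4968
Step 2: Divide by 5: 4968 / 5 = 4968/5
Step 3: Split 4:3, first share = 4968/5 * 4/7 = 19872/35
Final result = 19872/35

19872/35


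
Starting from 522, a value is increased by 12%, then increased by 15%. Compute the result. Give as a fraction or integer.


Start: 522
Step 1: increase by 12% => multiply by 112/100
  522 * 112/100 = 14616/25
Step 2: increase by 15% => multiply by 115/100
  14616/25 * 115/100 = 84042/125
Final value = 84042/125

84042/125


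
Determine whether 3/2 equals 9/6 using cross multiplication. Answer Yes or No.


Cross multiply to check 3/2 = 9/6
Left cross product: 3 * 6 = 18
Right cross product: 2 * 9 = 18
18 = 18
Equal, so proportions match => Yes

Yes


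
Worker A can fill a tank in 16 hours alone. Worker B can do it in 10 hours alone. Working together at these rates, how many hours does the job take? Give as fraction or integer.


Rate of A = 1/16 job per hour
Rate of B = 1/10 job per hour
Combined rate = 1/16 + 1/10
Find common denominator: (10 + 16)/(16*10) = 26/160
Combined rate = 13/80 job per hour
Time together = 1 / (13/80) = 80/13 hours

80/13


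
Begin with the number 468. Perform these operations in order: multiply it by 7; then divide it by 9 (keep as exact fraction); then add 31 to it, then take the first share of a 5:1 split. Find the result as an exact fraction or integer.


Start with 468.
Step 1: Multiply by 7: 468 * 7 = 3276
Step 2: Divide by 9: 3276 / 9 = 364
Step 3: Add 31: 364+31=395; split 5:1 first = 395*5/6 = 1975/6
Final result = 1975/6

1975/6


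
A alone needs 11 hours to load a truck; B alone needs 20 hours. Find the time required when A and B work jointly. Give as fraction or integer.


Rate of A = 1/11 job per hour
Rate of B = 1/20 job per hour
Combined rate = 1/11 + 1/20
Find common denominator: (20 + 11)/(11*20) = 31/220
Combined rate = 31/220 job per hour
Time together = 1 / (31/220) = 220/31 hours

220/31


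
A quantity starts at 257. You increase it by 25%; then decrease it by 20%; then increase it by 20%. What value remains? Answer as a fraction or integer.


Start with 257.
Step 1: Increase by 25%: 257 * 125/100 = 1285/4
Step 2: Decrease by 20%: 1285/4 * 80/100 = 257
Step 3: Increase by 20%: 257 * 120/100 = 1542/5
Final result = 1542/5

1542/5


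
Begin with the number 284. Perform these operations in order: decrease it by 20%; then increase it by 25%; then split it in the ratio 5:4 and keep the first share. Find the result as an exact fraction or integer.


Start with 284.
Step 1: Decrease by 20%: 284 * 80/100 = 1136/5
Step 2: Increase by 25%: 1136/5 * 125/100 = 284
Step 3: Split 5:4, first share = 284 * 5/9 = 1420/9
Final result = 1420/9

1420/9


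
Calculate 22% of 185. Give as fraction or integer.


Compute 22% of 185
Convert percentage: 22% = 22/100
Multiply: 185 * 22/100
= 4070/100
= 407/10

407/10


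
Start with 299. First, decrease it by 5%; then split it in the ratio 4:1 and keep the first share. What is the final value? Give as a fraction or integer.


Start with 299.
Step 1: Decrease by 5%: 299 * 95/100 = 5681/20
Step 2: Split 4:1, first share = 5681/20 * 4/5 = 5681/25
Final result = 5681/25

5681/25


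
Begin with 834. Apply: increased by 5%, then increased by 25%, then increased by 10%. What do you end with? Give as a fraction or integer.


Start: 834
Step 1: increase by 5% => multiply by 105/100
  834 * 105/100 = 8757/10
Step 2: increase by 25% => multiply by 125/100
  8757/10 * 125/100 = 8757/8
Step 3: increase by 10% => multiply by 110/100
  8757/8 * 110/100 = 96327/80
Final value = 96327/80

96327/80


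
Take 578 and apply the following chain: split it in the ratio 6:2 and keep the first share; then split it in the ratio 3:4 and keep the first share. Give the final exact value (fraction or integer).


Start with 578.
Step 1: Split 6:2, first share = 578 * 6/8 = 867/2
Step 2: Split 3:4, first share = 867/2 * 3/7 = 2601/14
Final result = 2601/14

2601/14


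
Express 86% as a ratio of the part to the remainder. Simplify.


Part = 86%, Remainder = 14%
Ratio = 86:14
GCD(86, 14) = 2
Simplify: 43:7 = 43:7

43:7


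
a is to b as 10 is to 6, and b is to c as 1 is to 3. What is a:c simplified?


Given a:b = 10:6 and b:c = 1:3
Make b consistent. Multiply first ratio by 1: a:b = 10:6
Multiply second ratio by 6: b:c = 6:18
Now b = 6 in both, so a:b:c = 10:6:18
Therefore a:c = 10:18
Simplify by GCD: a:c = 5:9

5:9


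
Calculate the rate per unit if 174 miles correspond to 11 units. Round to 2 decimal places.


Total miles = 174
Number of units = 11
Unit rate = 174 / 11
= 15.82 miles per unit

15.82


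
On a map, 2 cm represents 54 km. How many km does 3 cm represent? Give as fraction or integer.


Map scale: 2 cm = 54 km
Measured distance on map = 3 cm
Set up proportion: 3 * 54 / 2
= 162 / 2
= 81 km

81


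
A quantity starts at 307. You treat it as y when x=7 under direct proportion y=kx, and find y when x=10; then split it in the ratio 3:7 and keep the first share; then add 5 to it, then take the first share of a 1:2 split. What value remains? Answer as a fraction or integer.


Start with 307.
Step 1: Direct prop: k = (307)/7; new y = k*10 = 307*10/7 = 3070/7
Step 2: Split 3:7, first share = 3070/7 * 3/10 = 921/7
Step 3: Add 5: 921/7+5=956/7; split 1:2 first = 956/7*1/3 = 956/21
Final result = 956/21

956/21


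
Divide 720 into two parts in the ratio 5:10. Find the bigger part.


Total parts = 5 + 10 = 15
Value per part = 720 / 15 = 48
First share = 5 * 48 = 240
Second share = 10 * 48 = 480
Larger share = 480

480


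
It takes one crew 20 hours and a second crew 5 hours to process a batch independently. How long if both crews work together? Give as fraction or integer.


Rate of A = 1/20 job per hour
Rate of B = 1/5 job per hour
Combined rate = 1/20 + 1/5
Find common denominator: (5 + 20)/(20*5) = 25/100
Combined rate = 1/4 job per hour
Time together = 1 / (1/4) = 4 hours

4


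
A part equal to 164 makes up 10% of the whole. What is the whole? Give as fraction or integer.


Given: 164 is 10% of the whole
Set up: 164 = 10/100 * whole
whole = 164 * 100 / 10
whole = 16400 / 10
whole = 1640

1640


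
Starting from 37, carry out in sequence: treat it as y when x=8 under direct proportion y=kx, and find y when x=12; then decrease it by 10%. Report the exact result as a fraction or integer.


Start with 37.
Step 1: Direct prop: k = (37)/8; new y = k*12 = 37*12/8 = 111/2
Step 2: Decrease by 10%: 111/2 * 90/100 = 999/20
Final result = 999/20

999/20


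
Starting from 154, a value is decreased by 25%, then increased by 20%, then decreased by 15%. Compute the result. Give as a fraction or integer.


Start: 154
Step 1: decrease by 25% => multiply by 75/100
  154 * 75/100 = 231/2
Step 2: increase by 20% => multiply by 120/100
  231/2 * 120/100 = 693/5
Step 3: decrease by 15% => multiply by 85/100
  693/5 * 85/100 = 11781/100
Final value = 11781/100

11781/100


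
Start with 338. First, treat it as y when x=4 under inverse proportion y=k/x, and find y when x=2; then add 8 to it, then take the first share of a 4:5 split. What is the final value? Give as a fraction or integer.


Start with 338.
Step 1: Inverse prop: k = (338)*4; new y = k/2 = 338*4/2 = 676
Step 2: Add 8: 676+8=684; split 4:5 first = 684*4/9 = 304
Final result = 304

304


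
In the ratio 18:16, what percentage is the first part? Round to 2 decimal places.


Total parts = 18 + 16 = 34
First part fraction = 18/34
Percentage = (18/34) * 100
= 0.529412 * 100
= 52.94%

52.94


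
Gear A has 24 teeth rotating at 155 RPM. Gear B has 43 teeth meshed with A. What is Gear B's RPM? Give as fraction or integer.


Gear ratio: teeth_A * RPM_A = teeth_B * RPM_B
24 * 155 = 43 * RPM_B
3720 = 43 * RPM_B
RPM_B = 3720 / 43
RPM_B = 3720/43

3720/43


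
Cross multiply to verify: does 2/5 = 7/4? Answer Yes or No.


Cross multiply to check 2/5 = 7/4
Left cross product: 2 * 4 = 8
Right cross product: 5 * 7 = 35
8 != 35
Not equal, so proportions differ => No

No


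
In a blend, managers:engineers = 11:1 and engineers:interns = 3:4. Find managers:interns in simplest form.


Given a:b = 11:1 and b:c = 3:4
Make b consistent. Multiply first ratio by 3: a:b = 33:3
Multiply second ratio by 1: b:c = 3:4
Now b = 3 in both, so a:b:c = 33:3:4
Therefore a:c = 33:4
Simplify by GCD: a:c = 33:4

33:4


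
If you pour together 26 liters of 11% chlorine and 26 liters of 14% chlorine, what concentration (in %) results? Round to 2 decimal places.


Solute in mixture 1 = 11% of 26 L = 26*11/100 = 143/50 L
Solute in mixture 2 = 14% of 26 L = 26*14/100 = 91/25 L
Total solute = 143/50 + 91/25 = 13/2 L
Total volume = 26 + 26 = 52 L
Final concentration = 13/2/52 * 100 = 12.50%

12.50


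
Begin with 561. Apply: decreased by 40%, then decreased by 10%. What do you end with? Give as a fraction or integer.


Start: 561
Step 1: decrease by 40% => multiply by 60/100
  561 * 60/100 = 1683/5
Step 2: decrease by 10% => multiply by 90/100
  1683/5 * 90/100 = 15147/50
Final value = 15147/50

15147/50


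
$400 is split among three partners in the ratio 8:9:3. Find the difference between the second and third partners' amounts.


Total parts = 8 + 9 + 3 = 20
Value per part = 400 / 20 = 20
Shares: 8*20=160, 9*20=180, 3*20=60
Second share = 180, third share = 60
Difference = |180 - 60| = 120

120


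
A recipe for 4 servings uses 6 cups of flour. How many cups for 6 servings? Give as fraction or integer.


Original: 6 cups for 4 servings
Target servings = 6
Scaling factor = 6/4
New amount = 6 * 6/4
= 36/4
= 9 cups

9


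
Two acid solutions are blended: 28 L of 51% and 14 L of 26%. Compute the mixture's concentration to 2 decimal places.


Solute in mixture 1 = 51% of 28 L = 28*51/100 = 357/25 L
Solute in mixture 2 = 26% of 14 L = 14*26/100 = 91/25 L
Total solute = 357/25 + 91/25 = 448/25 L
Total volume = 28 + 14 = 42 L
Final concentration = 448/25/42 * 100 = 42.67%

42.67


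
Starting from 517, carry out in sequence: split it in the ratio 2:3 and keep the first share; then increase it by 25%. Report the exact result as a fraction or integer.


Start with 517.
Step 1: Split 2:3, first share = 517 * 2/5 = 1034/5
Step 2: Increase by 25%: 1034/5 * 125/100 = 517/2
Final result = 517/2

517/2


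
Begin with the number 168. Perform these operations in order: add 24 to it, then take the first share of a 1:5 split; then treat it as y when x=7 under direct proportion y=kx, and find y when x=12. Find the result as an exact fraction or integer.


Start with 168.
Step 1: Add 24: 168+24=192; split 1:5 first = 192*1/6 = 32
Step 2: Direct prop: k = (32)/7; new y = k*12 = 32*12/7 = 384/7
Final result = 384/7

384/7


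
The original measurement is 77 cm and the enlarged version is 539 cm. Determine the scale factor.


Original length = 77 cm
Scaled length = 539 cm
Scale factor = 539 / 77
= 7

7


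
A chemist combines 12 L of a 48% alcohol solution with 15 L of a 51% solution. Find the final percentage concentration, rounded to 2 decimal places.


Solute in mixture 1 = 48% of 12 L = 12*48/100 = 144/25 L
Solute in mixture 2 = 51% of 15 L = 15*51/100 = 153/20 L
Total solute = 144/25 + 153/20 = 1341/100 L
Total volume = 12 + 15 = 27 L
Final concentration = 1341/100/27 * 100 = 49.67%

49.67


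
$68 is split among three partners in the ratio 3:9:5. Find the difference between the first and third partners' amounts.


Total parts = 3 + 9 + 5 = 17
Value per part = 68 / 17 = 4
Shares: 3*4=12, 9*4=36, 5*4=20
First share = 12, third share = 20
Difference = |12 - 20| = 8

8


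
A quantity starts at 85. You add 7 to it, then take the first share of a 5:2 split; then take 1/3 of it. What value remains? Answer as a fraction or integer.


Start with 85.
Step 1: Add 7: 85+7=92; split 5:2 first = 92*5/7 = 460/7
Step 2: Take 1/3: 460/7 * 1/3 = 460/21
Final result = 460/21

460/21


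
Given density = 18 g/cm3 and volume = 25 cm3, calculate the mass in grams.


Using mass = density * volume
Density = 18 g/cm3
Volume = 25 cm3
Mass = 18 * 25
= 450 g

450


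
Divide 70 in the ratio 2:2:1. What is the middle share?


Ratio = 2:2:1
Total parts = 2 + 2 + 1 = 5
Value per part = 70 / 5 = 14
First share = 2 * 14 = 28
Middle share = 2 * 14 = 28
Third share = 1 * 14 = 14

28


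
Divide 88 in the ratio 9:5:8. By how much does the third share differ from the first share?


Total parts = 9 + 5 + 8 = 22
Value per part = 88 / 22 = 4
Shares: 9*4=36, 5*4=20, 8*4=32
Third share = 32, first share = 36
Difference = |32 - 36| = 4

4


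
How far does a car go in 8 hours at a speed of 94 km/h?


Using distance = speed * time
Speed = 94 km/h
Time = 8 hours
Distance = 94 * 8
= 752 km

752


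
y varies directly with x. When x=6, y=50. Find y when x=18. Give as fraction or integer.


Direct proportion: y = kx
Find k: k = 50/6 = 25/3
Compute y at x=18: y = 25/3 * 18
y = 150

150
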